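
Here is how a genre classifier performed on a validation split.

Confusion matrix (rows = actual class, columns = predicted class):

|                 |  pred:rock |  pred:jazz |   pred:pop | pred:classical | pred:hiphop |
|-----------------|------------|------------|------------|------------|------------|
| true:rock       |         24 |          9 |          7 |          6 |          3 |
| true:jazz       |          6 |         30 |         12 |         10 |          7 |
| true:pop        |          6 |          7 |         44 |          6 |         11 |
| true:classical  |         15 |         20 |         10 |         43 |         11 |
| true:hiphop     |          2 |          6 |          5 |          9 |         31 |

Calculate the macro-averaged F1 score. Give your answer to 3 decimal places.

Per-class F1 score (2·TP/(2·TP+FP+FN)):
  rock: TP=24, FP=6+6+15+2=29, FN=9+7+6+3=25 → 48/102 = 0.4706
  jazz: TP=30, FP=9+7+20+6=42, FN=6+12+10+7=35 → 60/137 = 0.4380
  pop: TP=44, FP=7+12+10+5=34, FN=6+7+6+11=30 → 88/152 = 0.5789
  classical: TP=43, FP=6+10+6+9=31, FN=15+20+10+11=56 → 86/173 = 0.4971
  hiphop: TP=31, FP=3+7+11+11=32, FN=2+6+5+9=22 → 62/116 = 0.5345
Macro-F1 score = mean = (0.4706 + 0.4380 + 0.5789 + 0.4971 + 0.5345) / 5 = 0.504

0.504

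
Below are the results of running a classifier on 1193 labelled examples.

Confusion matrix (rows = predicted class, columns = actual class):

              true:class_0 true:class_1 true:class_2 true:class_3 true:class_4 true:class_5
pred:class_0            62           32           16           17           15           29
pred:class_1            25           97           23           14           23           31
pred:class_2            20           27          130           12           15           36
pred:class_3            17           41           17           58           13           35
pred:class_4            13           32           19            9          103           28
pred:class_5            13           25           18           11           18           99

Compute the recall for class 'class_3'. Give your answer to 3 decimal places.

0.479

recall = TP/(TP+FN).
class_3: TP=58, FN=17+14+12+9+11=63 → 58/121 = 0.4793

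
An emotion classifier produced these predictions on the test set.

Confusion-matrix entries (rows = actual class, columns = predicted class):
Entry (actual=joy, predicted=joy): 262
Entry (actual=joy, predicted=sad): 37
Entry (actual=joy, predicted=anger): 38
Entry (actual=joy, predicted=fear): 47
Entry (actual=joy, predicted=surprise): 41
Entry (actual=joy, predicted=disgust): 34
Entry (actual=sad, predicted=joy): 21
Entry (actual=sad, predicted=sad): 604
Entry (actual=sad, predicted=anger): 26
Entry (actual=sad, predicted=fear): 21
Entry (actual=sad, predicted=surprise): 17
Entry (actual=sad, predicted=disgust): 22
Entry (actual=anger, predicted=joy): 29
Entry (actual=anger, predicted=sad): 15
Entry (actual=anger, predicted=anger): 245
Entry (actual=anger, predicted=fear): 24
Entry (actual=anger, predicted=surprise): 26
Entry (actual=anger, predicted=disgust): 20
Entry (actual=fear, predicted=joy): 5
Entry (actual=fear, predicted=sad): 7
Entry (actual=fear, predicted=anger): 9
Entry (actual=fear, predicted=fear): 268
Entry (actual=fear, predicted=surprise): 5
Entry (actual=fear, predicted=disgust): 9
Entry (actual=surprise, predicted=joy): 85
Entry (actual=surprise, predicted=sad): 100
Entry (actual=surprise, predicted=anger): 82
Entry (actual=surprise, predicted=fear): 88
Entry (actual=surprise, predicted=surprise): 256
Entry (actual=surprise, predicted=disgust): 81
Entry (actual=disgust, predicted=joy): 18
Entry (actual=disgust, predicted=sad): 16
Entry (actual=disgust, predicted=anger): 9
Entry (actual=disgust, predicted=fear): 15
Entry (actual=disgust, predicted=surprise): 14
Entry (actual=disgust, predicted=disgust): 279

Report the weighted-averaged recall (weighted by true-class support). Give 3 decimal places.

0.666

Per-class recall (TP/(TP+FN)):
  joy: TP=262, FN=37+38+47+41+34=197 → 262/459 = 0.5708
  sad: TP=604, FN=21+26+21+17+22=107 → 604/711 = 0.8495
  anger: TP=245, FN=29+15+24+26+20=114 → 245/359 = 0.6825
  fear: TP=268, FN=5+7+9+5+9=35 → 268/303 = 0.8845
  surprise: TP=256, FN=85+100+82+88+81=436 → 256/692 = 0.3699
  disgust: TP=279, FN=18+16+9+15+14=72 → 279/351 = 0.7949
Weighted-recall = Σ (supportᵢ/N)·recallᵢ with N=2875: (459/2875)·0.5708 + (711/2875)·0.8495 + (359/2875)·0.6825 + (303/2875)·0.8845 + (692/2875)·0.3699 + (351/2875)·0.7949 = 0.666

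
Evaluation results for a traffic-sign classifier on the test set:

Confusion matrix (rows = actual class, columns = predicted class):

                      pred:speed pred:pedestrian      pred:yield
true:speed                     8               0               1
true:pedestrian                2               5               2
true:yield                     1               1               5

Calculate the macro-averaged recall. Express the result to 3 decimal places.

Per-class recall (TP/(TP+FN)):
  speed: TP=8, FN=0+1=1 → 8/9 = 0.8889
  pedestrian: TP=5, FN=2+2=4 → 5/9 = 0.5556
  yield: TP=5, FN=1+1=2 → 5/7 = 0.7143
Macro-recall = mean = (0.8889 + 0.5556 + 0.7143) / 3 = 0.720

0.720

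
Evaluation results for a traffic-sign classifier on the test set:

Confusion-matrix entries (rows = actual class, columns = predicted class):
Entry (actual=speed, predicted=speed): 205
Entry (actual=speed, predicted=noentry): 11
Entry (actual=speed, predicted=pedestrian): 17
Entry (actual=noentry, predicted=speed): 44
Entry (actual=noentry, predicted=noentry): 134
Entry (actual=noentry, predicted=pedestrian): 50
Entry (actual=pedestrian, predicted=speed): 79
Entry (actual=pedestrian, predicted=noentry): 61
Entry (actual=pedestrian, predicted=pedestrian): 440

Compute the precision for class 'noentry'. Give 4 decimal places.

Treat 'noentry' as positive and all other classes as negative.
precision = TP/(TP+FP).
noentry: TP=134, FP=11+61=72 → 134/206 = 0.65049

0.6505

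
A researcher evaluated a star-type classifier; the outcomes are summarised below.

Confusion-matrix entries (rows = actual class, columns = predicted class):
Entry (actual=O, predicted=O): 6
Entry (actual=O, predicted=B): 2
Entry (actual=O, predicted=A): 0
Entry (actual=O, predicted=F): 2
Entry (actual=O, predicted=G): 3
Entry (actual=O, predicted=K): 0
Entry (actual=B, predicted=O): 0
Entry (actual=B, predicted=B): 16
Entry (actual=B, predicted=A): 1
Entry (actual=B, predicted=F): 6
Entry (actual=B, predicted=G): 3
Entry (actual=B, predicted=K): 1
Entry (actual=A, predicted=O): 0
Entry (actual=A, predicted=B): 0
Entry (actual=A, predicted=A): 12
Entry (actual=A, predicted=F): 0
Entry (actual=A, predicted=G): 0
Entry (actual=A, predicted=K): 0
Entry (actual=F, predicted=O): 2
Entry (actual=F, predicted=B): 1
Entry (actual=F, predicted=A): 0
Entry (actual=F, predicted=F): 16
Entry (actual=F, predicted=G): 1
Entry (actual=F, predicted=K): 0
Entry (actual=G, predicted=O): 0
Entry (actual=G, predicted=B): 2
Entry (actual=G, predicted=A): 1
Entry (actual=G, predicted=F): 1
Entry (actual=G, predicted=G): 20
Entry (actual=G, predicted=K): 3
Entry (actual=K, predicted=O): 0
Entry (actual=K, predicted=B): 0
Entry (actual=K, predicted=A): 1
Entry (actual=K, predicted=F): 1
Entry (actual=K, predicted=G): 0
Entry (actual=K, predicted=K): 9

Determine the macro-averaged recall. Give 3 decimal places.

0.736

Per-class recall (TP/(TP+FN)):
  O: TP=6, FN=2+0+2+3+0=7 → 6/13 = 0.4615
  B: TP=16, FN=0+1+6+3+1=11 → 16/27 = 0.5926
  A: TP=12, FN=0+0+0+0+0=0 → 12/12 = 1.0000
  F: TP=16, FN=2+1+0+1+0=4 → 16/20 = 0.8000
  G: TP=20, FN=0+2+1+1+3=7 → 20/27 = 0.7407
  K: TP=9, FN=0+0+1+1+0=2 → 9/11 = 0.8182
Macro-recall = mean = (0.4615 + 0.5926 + 1.0000 + 0.8000 + 0.7407 + 0.8182) / 6 = 0.736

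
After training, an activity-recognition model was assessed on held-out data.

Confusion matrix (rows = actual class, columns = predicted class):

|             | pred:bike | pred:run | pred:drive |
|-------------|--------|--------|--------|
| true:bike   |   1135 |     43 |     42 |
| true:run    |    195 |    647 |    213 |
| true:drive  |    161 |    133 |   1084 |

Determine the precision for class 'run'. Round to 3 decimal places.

One-vs-rest for 'run': TP = diagonal; FP = other classes predicted 'run'; FN = 'run' predicted as other.
precision = TP/(TP+FP).
run: TP=647, FP=43+133=176 → 647/823 = 0.7861

0.786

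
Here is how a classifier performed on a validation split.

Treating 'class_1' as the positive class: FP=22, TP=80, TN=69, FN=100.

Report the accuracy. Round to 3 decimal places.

Accuracy = (TP+TN)/N = (80+69)/271 = 0.550

0.550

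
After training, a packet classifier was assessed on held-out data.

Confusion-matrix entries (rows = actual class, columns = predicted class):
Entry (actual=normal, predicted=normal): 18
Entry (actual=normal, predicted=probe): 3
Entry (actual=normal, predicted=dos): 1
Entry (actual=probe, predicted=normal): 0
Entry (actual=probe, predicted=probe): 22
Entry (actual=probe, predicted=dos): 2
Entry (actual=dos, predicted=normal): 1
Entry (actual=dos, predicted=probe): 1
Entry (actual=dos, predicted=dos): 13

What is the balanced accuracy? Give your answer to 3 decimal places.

0.867

Balanced accuracy = mean of per-class recall.
  normal: recall = 18/22 = 0.8182
  probe: recall = 22/24 = 0.9167
  dos: recall = 13/15 = 0.8667
Mean = (0.8182 + 0.9167 + 0.8667) / 3 = 0.867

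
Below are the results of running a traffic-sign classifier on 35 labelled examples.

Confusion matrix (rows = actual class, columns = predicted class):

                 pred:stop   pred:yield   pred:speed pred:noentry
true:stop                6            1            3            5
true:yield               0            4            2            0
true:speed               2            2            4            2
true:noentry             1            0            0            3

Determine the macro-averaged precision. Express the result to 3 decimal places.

0.496

Per-class precision (TP/(TP+FP)):
  stop: TP=6, FP=0+2+1=3 → 6/9 = 0.6667
  yield: TP=4, FP=1+2+0=3 → 4/7 = 0.5714
  speed: TP=4, FP=3+2+0=5 → 4/9 = 0.4444
  noentry: TP=3, FP=5+0+2=7 → 3/10 = 0.3000
Macro-precision = mean = (0.6667 + 0.5714 + 0.4444 + 0.3000) / 4 = 0.496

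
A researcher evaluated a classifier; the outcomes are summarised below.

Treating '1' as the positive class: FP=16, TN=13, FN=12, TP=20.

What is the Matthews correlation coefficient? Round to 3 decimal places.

0.074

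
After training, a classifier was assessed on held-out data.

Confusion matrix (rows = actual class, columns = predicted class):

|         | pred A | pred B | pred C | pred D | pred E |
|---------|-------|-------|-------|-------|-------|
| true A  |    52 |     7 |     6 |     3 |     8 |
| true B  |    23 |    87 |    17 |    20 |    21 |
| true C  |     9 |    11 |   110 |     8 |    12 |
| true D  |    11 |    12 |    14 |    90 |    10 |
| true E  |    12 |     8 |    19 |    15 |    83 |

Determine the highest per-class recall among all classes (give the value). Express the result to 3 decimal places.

0.733

Per-class recall (TP/(TP+FN)):
  A: TP=52, FN=7+6+3+8=24 → 52/76 = 0.6842
  B: TP=87, FN=23+17+20+21=81 → 87/168 = 0.5179
  C: TP=110, FN=9+11+8+12=40 → 110/150 = 0.7333
  D: TP=90, FN=11+12+14+10=47 → 90/137 = 0.6569
  E: TP=83, FN=12+8+19+15=54 → 83/137 = 0.6058
Highest is class 'C' with recall = 0.733.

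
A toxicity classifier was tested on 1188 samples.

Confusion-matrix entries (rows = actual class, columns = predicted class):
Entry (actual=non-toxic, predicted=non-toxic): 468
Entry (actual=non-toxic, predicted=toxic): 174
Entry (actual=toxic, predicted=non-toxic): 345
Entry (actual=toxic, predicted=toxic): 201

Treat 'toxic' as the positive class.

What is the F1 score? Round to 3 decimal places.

0.436

Precision = TP/(TP+FP) = 201/375 = 0.5360
Recall = TP/(TP+FN) = 201/546 = 0.3681
F1 = 2·TP/(2·TP+FP+FN) = 402/921 = 0.436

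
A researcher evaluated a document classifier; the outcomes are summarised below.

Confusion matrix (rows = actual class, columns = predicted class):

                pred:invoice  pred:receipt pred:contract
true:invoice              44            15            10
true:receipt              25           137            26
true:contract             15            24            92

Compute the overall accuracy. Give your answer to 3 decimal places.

0.704

Accuracy = trace / total = (44+137+92=273) / 388 = 273/388 = 0.704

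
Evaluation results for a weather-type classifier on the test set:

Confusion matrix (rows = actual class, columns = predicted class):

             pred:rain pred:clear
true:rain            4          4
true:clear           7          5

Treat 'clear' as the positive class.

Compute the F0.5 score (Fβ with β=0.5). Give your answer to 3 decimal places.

0.521

Fβ = (1+β²)·TP / ((1+β²)·TP + β²·FN + FP), with β²=1/4
= 1.25·5 / (1.25·5 + 0.25·7 + 4) = 0.521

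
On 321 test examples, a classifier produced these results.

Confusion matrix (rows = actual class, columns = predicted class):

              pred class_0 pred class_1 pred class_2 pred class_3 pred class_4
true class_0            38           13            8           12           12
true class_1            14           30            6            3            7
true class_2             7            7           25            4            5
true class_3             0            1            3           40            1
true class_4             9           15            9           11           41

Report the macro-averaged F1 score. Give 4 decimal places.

0.5447

Per-class F1 score (2·TP/(2·TP+FP+FN)):
  class_0: TP=38, FP=14+7+0+9=30, FN=13+8+12+12=45 → 76/151 = 0.50331
  class_1: TP=30, FP=13+7+1+15=36, FN=14+6+3+7=30 → 60/126 = 0.47619
  class_2: TP=25, FP=8+6+3+9=26, FN=7+7+4+5=23 → 50/99 = 0.50505
  class_3: TP=40, FP=12+3+4+11=30, FN=0+1+3+1=5 → 80/115 = 0.69565
  class_4: TP=41, FP=12+7+5+1=25, FN=9+15+9+11=44 → 82/151 = 0.54305
Macro-F1 score = mean = (0.50331 + 0.47619 + 0.50505 + 0.69565 + 0.54305) / 5 = 0.5447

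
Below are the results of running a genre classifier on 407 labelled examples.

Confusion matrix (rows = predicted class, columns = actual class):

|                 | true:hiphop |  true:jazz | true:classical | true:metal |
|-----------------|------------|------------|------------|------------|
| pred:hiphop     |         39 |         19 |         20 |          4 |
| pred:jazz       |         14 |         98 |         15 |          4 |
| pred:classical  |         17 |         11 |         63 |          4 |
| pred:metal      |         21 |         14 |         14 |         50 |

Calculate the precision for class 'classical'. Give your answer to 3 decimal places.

Treat 'classical' as positive and all other classes as negative.
precision = TP/(TP+FP).
classical: TP=63, FP=17+11+4=32 → 63/95 = 0.6632

0.663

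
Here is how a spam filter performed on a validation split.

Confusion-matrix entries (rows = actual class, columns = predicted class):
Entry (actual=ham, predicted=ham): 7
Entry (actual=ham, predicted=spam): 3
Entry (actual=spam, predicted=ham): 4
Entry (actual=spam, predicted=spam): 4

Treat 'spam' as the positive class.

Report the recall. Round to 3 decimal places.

0.500

Recall = TP/(TP+FN) = 4/(4+4) = 4/8 = 0.500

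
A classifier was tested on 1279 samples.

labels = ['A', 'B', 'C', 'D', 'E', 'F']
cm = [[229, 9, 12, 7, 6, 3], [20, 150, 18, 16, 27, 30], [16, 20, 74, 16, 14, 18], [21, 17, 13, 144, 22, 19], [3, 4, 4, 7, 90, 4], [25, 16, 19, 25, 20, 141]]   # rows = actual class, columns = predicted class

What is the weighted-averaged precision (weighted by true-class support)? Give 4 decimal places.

Per-class precision (TP/(TP+FP)):
  A: TP=229, FP=20+16+21+3+25=85 → 229/314 = 0.72930
  B: TP=150, FP=9+20+17+4+16=66 → 150/216 = 0.69444
  C: TP=74, FP=12+18+13+4+19=66 → 74/140 = 0.52857
  D: TP=144, FP=7+16+16+7+25=71 → 144/215 = 0.66977
  E: TP=90, FP=6+27+14+22+20=89 → 90/179 = 0.50279
  F: TP=141, FP=3+30+18+19+4=74 → 141/215 = 0.65581
Weighted-precision = Σ (supportᵢ/N)·precisionᵢ with N=1279: (266/1279)·0.72930 + (261/1279)·0.69444 + (158/1279)·0.52857 + (236/1279)·0.66977 + (112/1279)·0.50279 + (246/1279)·0.65581 = 0.6524

0.6524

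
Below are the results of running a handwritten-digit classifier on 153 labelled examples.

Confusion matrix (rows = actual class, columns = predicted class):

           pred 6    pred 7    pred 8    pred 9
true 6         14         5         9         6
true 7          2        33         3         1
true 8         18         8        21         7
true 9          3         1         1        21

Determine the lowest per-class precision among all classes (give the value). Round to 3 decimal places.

0.378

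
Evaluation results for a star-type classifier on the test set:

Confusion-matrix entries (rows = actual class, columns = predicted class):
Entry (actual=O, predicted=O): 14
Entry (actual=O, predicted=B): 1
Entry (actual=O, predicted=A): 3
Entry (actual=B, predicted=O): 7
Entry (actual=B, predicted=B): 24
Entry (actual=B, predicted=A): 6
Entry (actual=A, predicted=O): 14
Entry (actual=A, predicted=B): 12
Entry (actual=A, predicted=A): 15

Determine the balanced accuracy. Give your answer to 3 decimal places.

0.597

Balanced accuracy = mean of per-class recall.
  O: recall = 14/18 = 0.7778
  B: recall = 24/37 = 0.6486
  A: recall = 15/41 = 0.3659
Mean = (0.7778 + 0.6486 + 0.3659) / 3 = 0.597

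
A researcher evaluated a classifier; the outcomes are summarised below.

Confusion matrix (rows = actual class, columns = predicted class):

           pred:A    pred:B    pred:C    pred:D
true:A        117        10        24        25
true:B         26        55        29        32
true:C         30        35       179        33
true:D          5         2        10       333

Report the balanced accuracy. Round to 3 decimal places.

0.662

Balanced accuracy = mean of per-class recall.
  A: recall = 117/176 = 0.6648
  B: recall = 55/142 = 0.3873
  C: recall = 179/277 = 0.6462
  D: recall = 333/350 = 0.9514
Mean = (0.6648 + 0.3873 + 0.6462 + 0.9514) / 4 = 0.662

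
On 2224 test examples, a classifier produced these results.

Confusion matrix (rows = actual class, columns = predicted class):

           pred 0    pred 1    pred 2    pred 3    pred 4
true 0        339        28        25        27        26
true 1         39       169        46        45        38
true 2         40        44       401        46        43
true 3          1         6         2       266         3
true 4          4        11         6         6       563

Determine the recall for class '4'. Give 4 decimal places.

0.9542

One-vs-rest for '4': TP = diagonal; FP = other classes predicted '4'; FN = '4' predicted as other.
recall = TP/(TP+FN).
4: TP=563, FN=4+11+6+6=27 → 563/590 = 0.95424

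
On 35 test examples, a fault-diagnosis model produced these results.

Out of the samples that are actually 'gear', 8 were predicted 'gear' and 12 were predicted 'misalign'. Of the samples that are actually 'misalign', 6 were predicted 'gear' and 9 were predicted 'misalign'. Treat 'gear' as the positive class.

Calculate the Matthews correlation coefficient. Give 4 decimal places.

MCC = (TP·TN − FP·FN) / √((TP+FP)(TP+FN)(TN+FP)(TN+FN))
Numerator = 8·9 − 6·12 = 0
Denominator = √(14·20·15·21) = √88200 = 296.9848
MCC = 0 / 296.9848 = 0.0000

0.0000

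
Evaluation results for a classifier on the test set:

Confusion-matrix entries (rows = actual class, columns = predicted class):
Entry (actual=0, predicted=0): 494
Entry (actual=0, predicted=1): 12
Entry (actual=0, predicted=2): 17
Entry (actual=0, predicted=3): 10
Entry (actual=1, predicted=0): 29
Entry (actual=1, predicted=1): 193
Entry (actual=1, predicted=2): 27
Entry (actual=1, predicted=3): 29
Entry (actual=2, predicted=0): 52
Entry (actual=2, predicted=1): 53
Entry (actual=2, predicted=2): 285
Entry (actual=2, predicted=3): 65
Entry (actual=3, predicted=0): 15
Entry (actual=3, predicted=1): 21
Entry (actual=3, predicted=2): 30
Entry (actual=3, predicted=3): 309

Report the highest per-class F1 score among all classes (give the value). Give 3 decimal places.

0.880

Per-class F1 score (2·TP/(2·TP+FP+FN)):
  0: TP=494, FP=29+52+15=96, FN=12+17+10=39 → 988/1123 = 0.8798
  1: TP=193, FP=12+53+21=86, FN=29+27+29=85 → 386/557 = 0.6930
  2: TP=285, FP=17+27+30=74, FN=52+53+65=170 → 570/814 = 0.7002
  3: TP=309, FP=10+29+65=104, FN=15+21+30=66 → 618/788 = 0.7843
Highest is class '0' with F1 score = 0.880.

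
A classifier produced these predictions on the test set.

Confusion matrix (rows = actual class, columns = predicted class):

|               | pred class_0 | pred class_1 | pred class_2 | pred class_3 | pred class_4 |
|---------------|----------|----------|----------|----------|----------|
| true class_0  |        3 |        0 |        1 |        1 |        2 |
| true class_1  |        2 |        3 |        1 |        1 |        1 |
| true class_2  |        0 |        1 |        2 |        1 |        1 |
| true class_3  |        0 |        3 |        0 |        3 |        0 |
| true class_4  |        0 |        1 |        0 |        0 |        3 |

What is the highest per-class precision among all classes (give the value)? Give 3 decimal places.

Per-class precision (TP/(TP+FP)):
  class_0: TP=3, FP=2+0+0+0=2 → 3/5 = 0.6000
  class_1: TP=3, FP=0+1+3+1=5 → 3/8 = 0.3750
  class_2: TP=2, FP=1+1+0+0=2 → 2/4 = 0.5000
  class_3: TP=3, FP=1+1+1+0=3 → 3/6 = 0.5000
  class_4: TP=3, FP=2+1+1+0=4 → 3/7 = 0.4286
Highest is class 'class_0' with precision = 0.600.

0.600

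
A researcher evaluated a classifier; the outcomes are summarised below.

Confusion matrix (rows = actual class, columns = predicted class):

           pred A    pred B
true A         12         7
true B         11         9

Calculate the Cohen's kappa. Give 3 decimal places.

Observed agreement pₒ = trace/N = 21/39 = 0.5385
Expected agreement pₑ = Σ (rowᵢ·colᵢ)/N² = (19·23 + 20·16)/39² = 0.4977
κ = (pₒ − pₑ)/(1 − pₑ) = (0.5385 − 0.4977)/(1 − 0.4977) = 0.081

0.081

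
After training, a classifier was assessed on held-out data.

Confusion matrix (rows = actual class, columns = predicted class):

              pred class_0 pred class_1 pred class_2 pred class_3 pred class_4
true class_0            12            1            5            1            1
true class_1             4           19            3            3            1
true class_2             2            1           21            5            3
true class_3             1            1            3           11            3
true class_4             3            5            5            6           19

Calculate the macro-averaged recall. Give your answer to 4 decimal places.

0.5937

Per-class recall (TP/(TP+FN)):
  class_0: TP=12, FN=1+5+1+1=8 → 12/20 = 0.60000
  class_1: TP=19, FN=4+3+3+1=11 → 19/30 = 0.63333
  class_2: TP=21, FN=2+1+5+3=11 → 21/32 = 0.65625
  class_3: TP=11, FN=1+1+3+3=8 → 11/19 = 0.57895
  class_4: TP=19, FN=3+5+5+6=19 → 19/38 = 0.50000
Macro-recall = mean = (0.60000 + 0.63333 + 0.65625 + 0.57895 + 0.50000) / 5 = 0.5937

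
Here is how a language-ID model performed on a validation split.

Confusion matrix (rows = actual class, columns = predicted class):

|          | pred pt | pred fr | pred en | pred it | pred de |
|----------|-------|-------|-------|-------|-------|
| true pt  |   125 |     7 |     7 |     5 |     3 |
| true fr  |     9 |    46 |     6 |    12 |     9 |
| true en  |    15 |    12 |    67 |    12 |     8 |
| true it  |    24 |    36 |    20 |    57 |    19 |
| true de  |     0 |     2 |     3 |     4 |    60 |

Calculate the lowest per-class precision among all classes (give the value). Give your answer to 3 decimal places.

Per-class precision (TP/(TP+FP)):
  pt: TP=125, FP=9+15+24+0=48 → 125/173 = 0.7225
  fr: TP=46, FP=7+12+36+2=57 → 46/103 = 0.4466
  en: TP=67, FP=7+6+20+3=36 → 67/103 = 0.6505
  it: TP=57, FP=5+12+12+4=33 → 57/90 = 0.6333
  de: TP=60, FP=3+9+8+19=39 → 60/99 = 0.6061
Lowest is class 'fr' with precision = 0.447.

0.447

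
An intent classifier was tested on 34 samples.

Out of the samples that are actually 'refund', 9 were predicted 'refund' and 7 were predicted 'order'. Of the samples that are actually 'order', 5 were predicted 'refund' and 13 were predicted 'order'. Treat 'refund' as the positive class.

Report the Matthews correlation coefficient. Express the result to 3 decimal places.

MCC = (TP·TN − FP·FN) / √((TP+FP)(TP+FN)(TN+FP)(TN+FN))
Numerator = 9·13 − 5·7 = 82
Denominator = √(14·16·18·20) = √80640 = 283.9718
MCC = 82 / 283.9718 = 0.289

0.289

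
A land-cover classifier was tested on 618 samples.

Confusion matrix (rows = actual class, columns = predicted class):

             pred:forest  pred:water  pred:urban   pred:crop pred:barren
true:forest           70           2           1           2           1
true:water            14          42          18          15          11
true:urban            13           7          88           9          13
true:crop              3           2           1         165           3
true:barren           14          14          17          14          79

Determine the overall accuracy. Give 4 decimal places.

Accuracy = trace / total = (70+42+88+165+79=444) / 618 = 444/618 = 0.7184

0.7184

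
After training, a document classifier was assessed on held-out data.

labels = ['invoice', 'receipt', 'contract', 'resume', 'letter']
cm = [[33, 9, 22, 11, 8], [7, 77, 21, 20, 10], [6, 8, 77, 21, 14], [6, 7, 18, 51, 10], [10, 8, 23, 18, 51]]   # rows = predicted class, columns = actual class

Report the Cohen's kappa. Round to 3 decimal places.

Observed agreement pₒ = trace/N = 289/546 = 0.5293
Expected agreement pₑ = Σ (rowᵢ·colᵢ)/N² = (62·83 + 109·135 + 161·126 + 121·92 + 93·110)/546² = 0.2063
κ = (pₒ − pₑ)/(1 − pₑ) = (0.5293 − 0.2063)/(1 − 0.2063) = 0.407

0.407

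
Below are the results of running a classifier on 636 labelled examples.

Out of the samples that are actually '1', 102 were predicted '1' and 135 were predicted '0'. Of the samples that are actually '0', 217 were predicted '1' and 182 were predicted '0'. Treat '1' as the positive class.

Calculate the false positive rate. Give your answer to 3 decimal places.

FPR = FP/(FP+TN) = 217/(217+182) = 0.544

0.544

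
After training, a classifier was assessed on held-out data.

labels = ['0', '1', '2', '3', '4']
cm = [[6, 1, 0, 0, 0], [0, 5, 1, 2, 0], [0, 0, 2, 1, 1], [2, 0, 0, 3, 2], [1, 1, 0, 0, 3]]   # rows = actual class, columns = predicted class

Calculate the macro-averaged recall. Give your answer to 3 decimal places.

0.602

Per-class recall (TP/(TP+FN)):
  0: TP=6, FN=1+0+0+0=1 → 6/7 = 0.8571
  1: TP=5, FN=0+1+2+0=3 → 5/8 = 0.6250
  2: TP=2, FN=0+0+1+1=2 → 2/4 = 0.5000
  3: TP=3, FN=2+0+0+2=4 → 3/7 = 0.4286
  4: TP=3, FN=1+1+0+0=2 → 3/5 = 0.6000
Macro-recall = mean = (0.8571 + 0.6250 + 0.5000 + 0.4286 + 0.6000) / 5 = 0.602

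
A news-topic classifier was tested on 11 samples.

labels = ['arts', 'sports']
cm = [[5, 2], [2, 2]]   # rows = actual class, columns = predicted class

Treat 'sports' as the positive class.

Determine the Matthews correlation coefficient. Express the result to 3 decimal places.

MCC = (TP·TN − FP·FN) / √((TP+FP)(TP+FN)(TN+FP)(TN+FN))
Numerator = 2·5 − 2·2 = 6
Denominator = √(4·4·7·7) = √784 = 28.0000
MCC = 6 / 28.0000 = 0.214

0.214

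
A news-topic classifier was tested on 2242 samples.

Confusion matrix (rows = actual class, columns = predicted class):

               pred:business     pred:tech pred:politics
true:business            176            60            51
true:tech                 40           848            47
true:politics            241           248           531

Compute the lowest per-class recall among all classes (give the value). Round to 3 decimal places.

Per-class recall (TP/(TP+FN)):
  business: TP=176, FN=60+51=111 → 176/287 = 0.6132
  tech: TP=848, FN=40+47=87 → 848/935 = 0.9070
  politics: TP=531, FN=241+248=489 → 531/1020 = 0.5206
Lowest is class 'politics' with recall = 0.521.

0.521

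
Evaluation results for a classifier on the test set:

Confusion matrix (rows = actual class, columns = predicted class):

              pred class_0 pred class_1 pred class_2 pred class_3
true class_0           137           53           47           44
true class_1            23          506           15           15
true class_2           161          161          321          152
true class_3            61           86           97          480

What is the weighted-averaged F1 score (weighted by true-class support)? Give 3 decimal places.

Per-class F1 score (2·TP/(2·TP+FP+FN)):
  class_0: TP=137, FP=23+161+61=245, FN=53+47+44=144 → 274/663 = 0.4133
  class_1: TP=506, FP=53+161+86=300, FN=23+15+15=53 → 1012/1365 = 0.7414
  class_2: TP=321, FP=47+15+97=159, FN=161+161+152=474 → 642/1275 = 0.5035
  class_3: TP=480, FP=44+15+152=211, FN=61+86+97=244 → 960/1415 = 0.6784
Weighted-F1 score = Σ (supportᵢ/N)·F1 scoreᵢ with N=2359: (281/2359)·0.4133 + (559/2359)·0.7414 + (795/2359)·0.5035 + (724/2359)·0.6784 = 0.603

0.603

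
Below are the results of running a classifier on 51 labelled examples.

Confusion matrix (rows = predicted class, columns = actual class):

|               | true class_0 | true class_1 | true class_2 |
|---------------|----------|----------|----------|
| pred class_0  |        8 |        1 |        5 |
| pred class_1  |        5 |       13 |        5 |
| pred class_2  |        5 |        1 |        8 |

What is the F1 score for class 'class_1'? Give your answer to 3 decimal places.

0.684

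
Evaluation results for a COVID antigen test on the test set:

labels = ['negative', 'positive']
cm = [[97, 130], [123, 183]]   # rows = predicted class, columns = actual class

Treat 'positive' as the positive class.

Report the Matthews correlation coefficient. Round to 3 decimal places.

MCC = (TP·TN − FP·FN) / √((TP+FP)(TP+FN)(TN+FP)(TN+FN))
Numerator = 183·97 − 123·130 = 1761
Denominator = √(306·313·220·227) = √4783153320 = 69160.3450
MCC = 1761 / 69160.3450 = 0.025

0.025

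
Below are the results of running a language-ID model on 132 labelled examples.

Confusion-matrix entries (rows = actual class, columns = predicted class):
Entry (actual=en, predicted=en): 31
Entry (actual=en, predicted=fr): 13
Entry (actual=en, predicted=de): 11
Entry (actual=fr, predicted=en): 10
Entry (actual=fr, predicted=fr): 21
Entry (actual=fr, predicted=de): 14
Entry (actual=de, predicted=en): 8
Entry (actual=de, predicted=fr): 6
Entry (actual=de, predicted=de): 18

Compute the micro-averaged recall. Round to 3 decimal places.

0.530

Micro-averaging pools counts across classes: ΣTP=70, ΣFP=62, ΣFN=62.
Micro-recall = TP/(TP+FN) on pooled counts = 0.530 (equals overall accuracy in single-label multiclass).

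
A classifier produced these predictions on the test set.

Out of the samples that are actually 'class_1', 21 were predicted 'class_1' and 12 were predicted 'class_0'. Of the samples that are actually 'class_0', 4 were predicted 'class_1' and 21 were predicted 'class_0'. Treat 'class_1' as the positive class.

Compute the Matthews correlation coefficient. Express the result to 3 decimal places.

0.476

MCC = (TP·TN − FP·FN) / √((TP+FP)(TP+FN)(TN+FP)(TN+FN))
Numerator = 21·21 − 4·12 = 393
Denominator = √(25·33·25·33) = √680625 = 825.0000
MCC = 393 / 825.0000 = 0.476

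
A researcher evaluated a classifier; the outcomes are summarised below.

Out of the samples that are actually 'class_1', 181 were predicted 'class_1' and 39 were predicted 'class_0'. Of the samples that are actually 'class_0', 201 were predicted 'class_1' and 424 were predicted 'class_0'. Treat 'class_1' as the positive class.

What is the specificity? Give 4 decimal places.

Specificity = TN/(TN+FP) = 424/(424+201) = 0.6784

0.6784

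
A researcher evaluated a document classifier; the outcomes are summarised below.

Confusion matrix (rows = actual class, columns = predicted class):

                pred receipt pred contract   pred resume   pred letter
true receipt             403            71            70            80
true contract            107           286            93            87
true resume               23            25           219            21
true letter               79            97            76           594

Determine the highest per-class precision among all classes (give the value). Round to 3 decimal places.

0.760

Per-class precision (TP/(TP+FP)):
  receipt: TP=403, FP=107+23+79=209 → 403/612 = 0.6585
  contract: TP=286, FP=71+25+97=193 → 286/479 = 0.5971
  resume: TP=219, FP=70+93+76=239 → 219/458 = 0.4782
  letter: TP=594, FP=80+87+21=188 → 594/782 = 0.7596
Highest is class 'letter' with precision = 0.760.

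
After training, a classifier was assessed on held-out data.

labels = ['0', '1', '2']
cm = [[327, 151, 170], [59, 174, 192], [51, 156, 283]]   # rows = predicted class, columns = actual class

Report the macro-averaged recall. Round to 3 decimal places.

0.516

Per-class recall (TP/(TP+FN)):
  0: TP=327, FN=59+51=110 → 327/437 = 0.7483
  1: TP=174, FN=151+156=307 → 174/481 = 0.3617
  2: TP=283, FN=170+192=362 → 283/645 = 0.4388
Macro-recall = mean = (0.7483 + 0.3617 + 0.4388) / 3 = 0.516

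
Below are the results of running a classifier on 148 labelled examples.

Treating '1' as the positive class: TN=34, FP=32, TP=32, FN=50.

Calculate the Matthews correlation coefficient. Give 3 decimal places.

-0.095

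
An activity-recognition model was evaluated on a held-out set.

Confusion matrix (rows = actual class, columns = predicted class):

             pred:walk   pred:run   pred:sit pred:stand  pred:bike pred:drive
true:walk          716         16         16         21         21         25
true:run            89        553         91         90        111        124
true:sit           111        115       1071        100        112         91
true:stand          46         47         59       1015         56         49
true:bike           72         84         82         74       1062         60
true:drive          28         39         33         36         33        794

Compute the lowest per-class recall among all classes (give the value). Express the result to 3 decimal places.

0.523

Per-class recall (TP/(TP+FN)):
  walk: TP=716, FN=16+16+21+21+25=99 → 716/815 = 0.8785
  run: TP=553, FN=89+91+90+111+124=505 → 553/1058 = 0.5227
  sit: TP=1071, FN=111+115+100+112+91=529 → 1071/1600 = 0.6694
  stand: TP=1015, FN=46+47+59+56+49=257 → 1015/1272 = 0.7980
  bike: TP=1062, FN=72+84+82+74+60=372 → 1062/1434 = 0.7406
  drive: TP=794, FN=28+39+33+36+33=169 → 794/963 = 0.8245
Lowest is class 'run' with recall = 0.523.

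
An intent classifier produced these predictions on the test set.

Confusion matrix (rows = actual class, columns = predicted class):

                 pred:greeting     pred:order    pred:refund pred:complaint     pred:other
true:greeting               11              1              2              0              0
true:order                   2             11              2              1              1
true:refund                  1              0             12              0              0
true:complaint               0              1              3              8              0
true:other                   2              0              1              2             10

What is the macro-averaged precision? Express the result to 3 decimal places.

0.754

Per-class precision (TP/(TP+FP)):
  greeting: TP=11, FP=2+1+0+2=5 → 11/16 = 0.6875
  order: TP=11, FP=1+0+1+0=2 → 11/13 = 0.8462
  refund: TP=12, FP=2+2+3+1=8 → 12/20 = 0.6000
  complaint: TP=8, FP=0+1+0+2=3 → 8/11 = 0.7273
  other: TP=10, FP=0+1+0+0=1 → 10/11 = 0.9091
Macro-precision = mean = (0.6875 + 0.8462 + 0.6000 + 0.7273 + 0.9091) / 5 = 0.754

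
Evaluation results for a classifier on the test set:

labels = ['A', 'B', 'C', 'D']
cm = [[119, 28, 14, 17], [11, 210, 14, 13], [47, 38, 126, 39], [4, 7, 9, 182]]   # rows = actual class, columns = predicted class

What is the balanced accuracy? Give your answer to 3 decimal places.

0.730

Balanced accuracy = mean of per-class recall.
  A: recall = 119/178 = 0.6685
  B: recall = 210/248 = 0.8468
  C: recall = 126/250 = 0.5040
  D: recall = 182/202 = 0.9010
Mean = (0.6685 + 0.8468 + 0.5040 + 0.9010) / 4 = 0.730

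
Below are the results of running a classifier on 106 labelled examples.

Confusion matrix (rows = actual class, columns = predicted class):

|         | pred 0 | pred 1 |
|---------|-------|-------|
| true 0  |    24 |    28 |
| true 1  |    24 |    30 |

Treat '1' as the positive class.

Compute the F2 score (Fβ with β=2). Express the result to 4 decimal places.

0.5474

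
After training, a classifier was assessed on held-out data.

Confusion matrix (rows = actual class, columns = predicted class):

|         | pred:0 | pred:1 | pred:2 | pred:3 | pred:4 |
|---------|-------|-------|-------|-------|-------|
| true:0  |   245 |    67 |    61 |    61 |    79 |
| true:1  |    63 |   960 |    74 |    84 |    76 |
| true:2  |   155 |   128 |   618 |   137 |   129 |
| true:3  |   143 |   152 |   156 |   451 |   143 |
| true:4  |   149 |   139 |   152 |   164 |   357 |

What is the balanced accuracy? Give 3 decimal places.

0.515

Balanced accuracy = mean of per-class recall.
  0: recall = 245/513 = 0.4776
  1: recall = 960/1257 = 0.7637
  2: recall = 618/1167 = 0.5296
  3: recall = 451/1045 = 0.4316
  4: recall = 357/961 = 0.3715
Mean = (0.4776 + 0.7637 + 0.5296 + 0.4316 + 0.3715) / 5 = 0.515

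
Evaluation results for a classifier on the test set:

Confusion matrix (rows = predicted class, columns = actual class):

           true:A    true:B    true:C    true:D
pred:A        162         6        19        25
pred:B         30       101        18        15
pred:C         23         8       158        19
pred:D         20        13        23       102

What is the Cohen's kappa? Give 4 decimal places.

Observed agreement pₒ = trace/N = 523/742 = 0.70485
Expected agreement pₑ = Σ (rowᵢ·colᵢ)/N² = (235·212 + 128·164 + 218·208 + 161·158)/742² = 0.25718
κ = (pₒ − pₑ)/(1 − pₑ) = (0.70485 − 0.25718)/(1 − 0.25718) = 0.6027

0.6027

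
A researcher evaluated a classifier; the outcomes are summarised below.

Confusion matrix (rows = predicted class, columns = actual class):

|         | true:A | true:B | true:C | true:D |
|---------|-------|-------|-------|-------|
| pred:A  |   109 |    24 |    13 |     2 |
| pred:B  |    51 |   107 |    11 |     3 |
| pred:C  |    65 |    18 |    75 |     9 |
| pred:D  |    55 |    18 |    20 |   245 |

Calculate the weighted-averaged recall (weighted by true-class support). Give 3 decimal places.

Per-class recall (TP/(TP+FN)):
  A: TP=109, FN=51+65+55=171 → 109/280 = 0.3893
  B: TP=107, FN=24+18+18=60 → 107/167 = 0.6407
  C: TP=75, FN=13+11+20=44 → 75/119 = 0.6303
  D: TP=245, FN=2+3+9=14 → 245/259 = 0.9459
Weighted-recall = Σ (supportᵢ/N)·recallᵢ with N=825: (280/825)·0.3893 + (167/825)·0.6407 + (119/825)·0.6303 + (259/825)·0.9459 = 0.650

0.650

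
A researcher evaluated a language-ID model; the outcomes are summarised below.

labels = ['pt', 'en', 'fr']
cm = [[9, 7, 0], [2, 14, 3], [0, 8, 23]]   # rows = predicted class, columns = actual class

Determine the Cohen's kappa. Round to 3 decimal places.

0.532

Observed agreement pₒ = trace/N = 46/66 = 0.6970
Expected agreement pₑ = Σ (rowᵢ·colᵢ)/N² = (11·16 + 29·19 + 26·31)/66² = 0.3519
κ = (pₒ − pₑ)/(1 − pₑ) = (0.6970 − 0.3519)/(1 − 0.3519) = 0.532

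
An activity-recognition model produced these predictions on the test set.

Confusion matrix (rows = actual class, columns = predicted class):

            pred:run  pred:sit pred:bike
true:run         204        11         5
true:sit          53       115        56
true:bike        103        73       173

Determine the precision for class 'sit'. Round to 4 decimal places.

0.5779

precision = TP/(TP+FP).
sit: TP=115, FP=11+73=84 → 115/199 = 0.57789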